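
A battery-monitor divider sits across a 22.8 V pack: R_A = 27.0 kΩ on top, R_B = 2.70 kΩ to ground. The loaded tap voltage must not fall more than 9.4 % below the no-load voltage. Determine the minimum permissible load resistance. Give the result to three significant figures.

Output resistance R_th = R_A‖R_B = (27.0 × 2.70)/29.70 = 2.455 kΩ.
The fractional drop is R_th/(R_th + R_L); requiring this ≤ 0.0940 gives R_L ≥ R_th(1/0.0940 − 1) = 2.455 × 9.638 = 23.7 kΩ.

R_L(min) ≈ 23.7 kΩ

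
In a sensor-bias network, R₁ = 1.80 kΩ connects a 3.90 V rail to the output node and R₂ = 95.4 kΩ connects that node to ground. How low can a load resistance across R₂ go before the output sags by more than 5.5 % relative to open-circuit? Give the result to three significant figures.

Output resistance R_th = R₁‖R₂ = (1.80 × 95.4)/97.20 = 1.767 kΩ.
The fractional drop is R_th/(R_th + R_L); requiring this ≤ 0.0550 gives R_L ≥ R_th(1/0.0550 − 1) = 1.767 × 17.18 = 30.4 kΩ.

R_L(min) ≈ 30.4 kΩ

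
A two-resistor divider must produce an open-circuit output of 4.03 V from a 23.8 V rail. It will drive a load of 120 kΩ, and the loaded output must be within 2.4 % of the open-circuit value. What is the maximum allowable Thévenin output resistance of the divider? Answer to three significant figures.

R_th ≤ 2.95 kΩ

Loading drop = R_th/(R_th + R_L) ≤ 0.0240, so R_th ≤ R_L · ε/(1−ε) = 120 kΩ × 0.0240/0.9760 = 2.95 kΩ.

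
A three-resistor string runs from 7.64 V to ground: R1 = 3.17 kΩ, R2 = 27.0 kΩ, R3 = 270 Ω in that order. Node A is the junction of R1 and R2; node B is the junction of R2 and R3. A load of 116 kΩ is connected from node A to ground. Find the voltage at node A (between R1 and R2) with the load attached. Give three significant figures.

V ≈ 6.68 V

Below node A the series string R2+R3 = 27270 Ω sits in parallel with the 116000 Ω load: 22080 Ω.
V_A = 7.64 × 22080/(3170 + 22080) = 6.68 V.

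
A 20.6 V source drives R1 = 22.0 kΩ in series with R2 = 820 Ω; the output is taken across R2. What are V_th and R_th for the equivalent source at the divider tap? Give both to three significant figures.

V_th = 0.740 V, R_th = 791 Ω

V_th is the open-circuit tap voltage: 20.6 × 820/(22000 + 820) = 0.740 V.
With the supply zeroed, R1 and R2 appear in parallel from the tap: R_th = R1‖R2 = (22000 × 820)/22820 = 791 Ω.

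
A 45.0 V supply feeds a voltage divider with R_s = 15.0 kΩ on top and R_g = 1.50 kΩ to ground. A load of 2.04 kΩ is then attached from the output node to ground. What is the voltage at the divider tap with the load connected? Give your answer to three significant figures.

The load sits in parallel with R_g: R_g‖R_L = (1.50 × 2.04) / (1.50 + 2.04) = 0.8644 kΩ.
V_out = 45.0 × 0.8644 / (15.0 + 0.8644) = 45.0 × 0.8644/15.86 = 2.45 V.

V_out ≈ 2.45 V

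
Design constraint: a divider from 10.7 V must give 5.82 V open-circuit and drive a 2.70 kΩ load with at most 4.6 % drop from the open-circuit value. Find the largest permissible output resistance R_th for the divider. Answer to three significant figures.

R_th ≤ 130 Ω

Loading drop = R_th/(R_th + R_L) ≤ 0.0460, so R_th ≤ R_L · ε/(1−ε) = 2.70 kΩ × 0.0460/0.9540 = 130 Ω.
(Any R1, R2 with R2/(R1+R2) = 0.544 and R1‖R2 ≤ 130 Ω will meet the spec.)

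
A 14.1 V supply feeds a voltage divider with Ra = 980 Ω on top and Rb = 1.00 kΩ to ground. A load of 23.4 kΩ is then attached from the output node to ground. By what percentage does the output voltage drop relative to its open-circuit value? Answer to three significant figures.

The divider's output (Thévenin) resistance is Ra‖Rb = 494.9 Ω.
Fractional drop under load = R_th/(R_th + R_L) = 494.9 / (494.9 + 23400) = 0.02071.
So the output falls by 2.07 %.

2.07 %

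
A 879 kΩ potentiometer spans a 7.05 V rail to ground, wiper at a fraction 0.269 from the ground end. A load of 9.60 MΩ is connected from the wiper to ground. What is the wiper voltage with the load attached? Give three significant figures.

V ≈ 1.86 V

The wiper splits the pot into (1−α)R = 642.5 kΩ above and αR = 236.5 kΩ below.
Lower section ‖ load = 230.8 kΩ.
V_wiper = 7.05 × 230.8/(642.5 + 230.8) = 1.86 V.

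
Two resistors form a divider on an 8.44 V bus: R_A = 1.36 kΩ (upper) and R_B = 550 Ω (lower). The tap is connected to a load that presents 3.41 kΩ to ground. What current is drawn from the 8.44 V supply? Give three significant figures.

R_B‖R_L = 473.6 Ω, so the source sees R_A + R_B‖R_L = 1834 Ω.
I = 8.44 V / 1834 Ω = 4.60 mA.

I ≈ 4.60 mA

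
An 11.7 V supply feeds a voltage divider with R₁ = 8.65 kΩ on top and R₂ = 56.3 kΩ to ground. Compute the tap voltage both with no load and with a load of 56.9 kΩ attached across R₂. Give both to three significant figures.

Unloaded: 10.1 V; loaded: 8.96 V

Open-circuit: V = 11.7 × 56.3/(8.65 + 56.3) = 10.1 V.
With the load, R₂ becomes R₂‖R_L = 28.30 kΩ, so V = 11.7 × 28.30/36.95 = 8.96 V.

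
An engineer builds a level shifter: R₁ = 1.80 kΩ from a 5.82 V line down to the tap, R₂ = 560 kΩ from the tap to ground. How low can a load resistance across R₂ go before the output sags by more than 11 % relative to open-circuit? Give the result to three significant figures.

Output resistance R_th = R₁‖R₂ = (1.80 × 560)/561.8 = 1.794 kΩ.
The fractional drop is R_th/(R_th + R_L); requiring this ≤ 0.110 gives R_L ≥ R_th(1/0.110 − 1) = 1.794 × 8.091 = 14.5 kΩ.

R_L(min) ≈ 14.5 kΩ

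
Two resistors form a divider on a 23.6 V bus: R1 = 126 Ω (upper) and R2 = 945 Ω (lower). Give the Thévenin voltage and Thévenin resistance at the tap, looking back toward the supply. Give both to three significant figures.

V_th = 20.8 V, R_th = 111 Ω

V_th is the open-circuit tap voltage: 23.6 × 945/(126 + 945) = 20.8 V.
With the supply zeroed, R1 and R2 appear in parallel from the tap: R_th = R1‖R2 = (126 × 945)/1071 = 111 Ω.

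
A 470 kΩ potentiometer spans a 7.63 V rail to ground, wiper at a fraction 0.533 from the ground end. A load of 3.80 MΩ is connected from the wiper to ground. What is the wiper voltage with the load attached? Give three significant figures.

V ≈ 3.95 V

The wiper splits the pot into (1−α)R = 219.5 kΩ above and αR = 250.5 kΩ below.
Lower section ‖ load = 235.0 kΩ.
V_wiper = 7.63 × 235.0/(219.5 + 235.0) = 3.95 V.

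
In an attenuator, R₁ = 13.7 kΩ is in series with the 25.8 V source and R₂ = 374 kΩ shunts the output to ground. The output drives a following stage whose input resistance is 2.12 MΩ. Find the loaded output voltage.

The load sits in parallel with R₂: R₂‖R_L = (374 × 2120) / (374 + 2120) = 317.9 kΩ.
V_out = 25.8 × 317.9 / (13.7 + 317.9) = 25.8 × 317.9/331.6 = 24.7 V.

V_out ≈ 24.7 V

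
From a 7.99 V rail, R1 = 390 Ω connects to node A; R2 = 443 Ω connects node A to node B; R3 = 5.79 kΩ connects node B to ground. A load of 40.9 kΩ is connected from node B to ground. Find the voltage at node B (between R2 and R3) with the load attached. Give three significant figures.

At node B, R3 is in parallel with the load: R3‖R_L = 5072 Ω.
Below node A the resistance is R2 + (R3‖R_L) = 5515 Ω, so V_A = 7.99 × 5515/5905 = 7.462 V.
Then V_B = V_A × (R3‖R_L)/(R2 + R3‖R_L) = 7.462 × 5072/5515 = 6.86 V.

V ≈ 6.86 V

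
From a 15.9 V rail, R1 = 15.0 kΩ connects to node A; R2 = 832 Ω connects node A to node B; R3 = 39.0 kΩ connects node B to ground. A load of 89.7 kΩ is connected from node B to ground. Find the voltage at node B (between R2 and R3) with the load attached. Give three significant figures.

At node B, R3 is in parallel with the load: R3‖R_L = 27180 Ω.
Below node A the resistance is R2 + (R3‖R_L) = 28010 Ω, so V_A = 15.9 × 28010/43010 = 10.36 V.
Then V_B = V_A × (R3‖R_L)/(R2 + R3‖R_L) = 10.36 × 27180/28010 = 10.0 V.

V ≈ 10.0 V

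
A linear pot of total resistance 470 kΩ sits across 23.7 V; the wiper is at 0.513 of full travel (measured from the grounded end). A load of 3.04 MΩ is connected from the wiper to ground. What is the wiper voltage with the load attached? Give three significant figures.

V ≈ 11.7 V

The wiper splits the pot into (1−α)R = 228.9 kΩ above and αR = 241.1 kΩ below.
Lower section ‖ load = 223.4 kΩ.
V_wiper = 23.7 × 223.4/(228.9 + 223.4) = 11.7 V.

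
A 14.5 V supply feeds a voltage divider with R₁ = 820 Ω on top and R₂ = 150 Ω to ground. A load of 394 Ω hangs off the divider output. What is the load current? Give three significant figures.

R₂‖R_L = 108.6 Ω; V_out = 14.5 × 108.6/928.6 = 1.696 V.
I_L = V_out / R_L = 1.696 / 394 Ω = 4.31 mA.

I_L ≈ 4.31 mA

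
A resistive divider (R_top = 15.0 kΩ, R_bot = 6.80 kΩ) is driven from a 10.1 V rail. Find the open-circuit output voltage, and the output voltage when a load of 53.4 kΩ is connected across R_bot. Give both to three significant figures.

Open-circuit: V = 10.1 × 6.80/(15.0 + 6.80) = 3.15 V.
With the load, R_bot becomes R_bot‖R_L = 6.032 kΩ, so V = 10.1 × 6.032/21.03 = 2.90 V.

Unloaded: 3.15 V; loaded: 2.90 V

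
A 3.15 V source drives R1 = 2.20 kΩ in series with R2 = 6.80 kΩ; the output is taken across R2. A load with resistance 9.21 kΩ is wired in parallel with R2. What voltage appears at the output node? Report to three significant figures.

V_out ≈ 2.02 V

The load sits in parallel with R2: R2‖R_L = (6.80 × 9.21) / (6.80 + 9.21) = 3.912 kΩ.
V_out = 3.15 × 3.912 / (2.20 + 3.912) = 3.15 × 3.912/6.112 = 2.02 V.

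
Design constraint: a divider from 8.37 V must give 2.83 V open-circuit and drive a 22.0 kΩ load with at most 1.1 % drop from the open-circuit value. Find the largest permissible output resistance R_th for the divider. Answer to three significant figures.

Loading drop = R_th/(R_th + R_L) ≤ 0.0110, so R_th ≤ R_L · ε/(1−ε) = 22.0 kΩ × 0.0110/0.9890 = 245 Ω.

R_th ≤ 245 Ω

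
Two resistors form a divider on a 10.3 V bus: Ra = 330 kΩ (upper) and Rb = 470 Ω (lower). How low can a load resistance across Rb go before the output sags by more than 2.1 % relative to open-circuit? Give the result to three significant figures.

R_L(min) ≈ 21.9 kΩ

Output resistance R_th = Ra‖Rb = (330000 × 470)/330500 = 469.3 Ω.
The fractional drop is R_th/(R_th + R_L); requiring this ≤ 0.0210 gives R_L ≥ R_th(1/0.0210 − 1) = 469.3 × 46.62 = 21.9 kΩ.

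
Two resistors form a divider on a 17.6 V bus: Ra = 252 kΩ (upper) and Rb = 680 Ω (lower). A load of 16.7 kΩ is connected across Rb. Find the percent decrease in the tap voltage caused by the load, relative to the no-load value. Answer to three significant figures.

3.90 %

The divider's output (Thévenin) resistance is Ra‖Rb = 678.2 Ω.
Fractional drop under load = R_th/(R_th + R_L) = 678.2 / (678.2 + 16700) = 0.03902.
So the output falls by 3.90 %.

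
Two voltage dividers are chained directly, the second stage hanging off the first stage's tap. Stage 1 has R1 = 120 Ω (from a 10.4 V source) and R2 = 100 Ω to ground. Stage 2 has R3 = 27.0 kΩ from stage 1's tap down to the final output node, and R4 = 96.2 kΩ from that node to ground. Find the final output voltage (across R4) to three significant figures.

Stage 2 presents R3+R4 = 123200 Ω as a load on stage 1's tap.
Stage 1's lower leg becomes R2‖(R3+R4) = 99.92 Ω, so V_mid = 10.4 × 99.92/219.9 = 4.725 V.
Stage 2 is itself unloaded: V_out = V_mid × R4/(R3+R4) = 4.725 × 96200/123200 = 3.69 V.

V_out ≈ 3.69 V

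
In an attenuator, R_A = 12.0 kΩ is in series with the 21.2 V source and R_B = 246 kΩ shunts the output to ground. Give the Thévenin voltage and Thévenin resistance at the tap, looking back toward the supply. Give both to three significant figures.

V_th is the open-circuit tap voltage: 21.2 × 246/(12.0 + 246) = 20.2 V.
With the supply zeroed, R_A and R_B appear in parallel from the tap: R_th = R_A‖R_B = (12.0 × 246)/258.0 = 11.4 kΩ.

V_th = 20.2 V, R_th = 11.4 kΩ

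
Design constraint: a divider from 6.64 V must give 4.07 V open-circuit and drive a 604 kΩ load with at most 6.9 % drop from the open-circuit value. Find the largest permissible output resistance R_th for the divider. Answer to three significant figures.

Loading drop = R_th/(R_th + R_L) ≤ 0.0690, so R_th ≤ R_L · ε/(1−ε) = 604 kΩ × 0.0690/0.9310 = 44.8 kΩ.
(Any R1, R2 with R2/(R1+R2) = 0.613 and R1‖R2 ≤ 44.8 kΩ will meet the spec.)

R_th ≤ 44.8 kΩ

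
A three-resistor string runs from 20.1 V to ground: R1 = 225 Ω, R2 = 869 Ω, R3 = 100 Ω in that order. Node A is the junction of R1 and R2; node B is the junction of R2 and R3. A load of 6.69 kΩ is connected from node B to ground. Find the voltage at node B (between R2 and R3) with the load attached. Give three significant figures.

At node B, R3 is in parallel with the load: R3‖R_L = 98.53 Ω.
Below node A the resistance is R2 + (R3‖R_L) = 967.5 Ω, so V_A = 20.1 × 967.5/1193 = 16.31 V.
Then V_B = V_A × (R3‖R_L)/(R2 + R3‖R_L) = 16.31 × 98.53/967.5 = 1.66 V.

V ≈ 1.66 V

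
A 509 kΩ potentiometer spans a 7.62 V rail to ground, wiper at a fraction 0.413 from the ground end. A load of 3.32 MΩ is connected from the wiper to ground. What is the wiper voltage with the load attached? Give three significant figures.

V ≈ 3.03 V

The wiper splits the pot into (1−α)R = 298.8 kΩ above and αR = 210.2 kΩ below.
Lower section ‖ load = 197.7 kΩ.
V_wiper = 7.62 × 197.7/(298.8 + 197.7) = 3.03 V.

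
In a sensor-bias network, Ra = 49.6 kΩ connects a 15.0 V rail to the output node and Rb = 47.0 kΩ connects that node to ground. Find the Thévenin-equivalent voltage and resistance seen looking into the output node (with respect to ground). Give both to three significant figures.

V_th = 7.30 V, R_th = 24.1 kΩ

V_th is the open-circuit tap voltage: 15.0 × 47.0/(49.6 + 47.0) = 7.30 V.
With the supply zeroed, Ra and Rb appear in parallel from the tap: R_th = Ra‖Rb = (49.6 × 47.0)/96.60 = 24.1 kΩ.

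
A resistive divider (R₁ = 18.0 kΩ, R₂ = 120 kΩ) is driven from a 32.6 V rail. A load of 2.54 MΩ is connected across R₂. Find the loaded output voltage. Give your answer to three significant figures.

The load sits in parallel with R₂: R₂‖R_L = (120 × 2540) / (120 + 2540) = 114.6 kΩ.
V_out = 32.6 × 114.6 / (18.0 + 114.6) = 32.6 × 114.6/132.6 = 28.2 V.

V_out ≈ 28.2 V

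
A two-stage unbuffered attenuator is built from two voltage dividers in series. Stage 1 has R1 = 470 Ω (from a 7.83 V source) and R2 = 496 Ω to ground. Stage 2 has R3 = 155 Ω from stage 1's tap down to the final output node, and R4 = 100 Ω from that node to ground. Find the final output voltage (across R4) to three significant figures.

V_out ≈ 0.810 V

Stage 2 presents R3+R4 = 255.0 Ω as a load on stage 1's tap.
Stage 1's lower leg becomes R2‖(R3+R4) = 168.4 Ω, so V_mid = 7.83 × 168.4/638.4 = 2.066 V.
Stage 2 is itself unloaded: V_out = V_mid × R4/(R3+R4) = 2.066 × 100/255.0 = 0.810 V.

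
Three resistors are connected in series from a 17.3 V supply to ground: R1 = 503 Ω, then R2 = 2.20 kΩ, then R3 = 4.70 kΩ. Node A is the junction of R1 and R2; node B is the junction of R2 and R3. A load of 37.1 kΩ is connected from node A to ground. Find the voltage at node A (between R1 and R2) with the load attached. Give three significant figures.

V ≈ 15.9 V

Below node A the series string R2+R3 = 6900 Ω sits in parallel with the 37100 Ω load: 5818 Ω.
V_A = 17.3 × 5818/(503 + 5818) = 15.9 V.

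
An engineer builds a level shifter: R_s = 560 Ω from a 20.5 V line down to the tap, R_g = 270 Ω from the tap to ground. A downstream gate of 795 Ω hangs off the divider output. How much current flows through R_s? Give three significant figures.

I ≈ 26.9 mA

R_g‖R_L = 201.5 Ω, so the source sees R_s + R_g‖R_L = 761.5 Ω.
I = 20.5 V / 761.5 Ω = 26.9 mA.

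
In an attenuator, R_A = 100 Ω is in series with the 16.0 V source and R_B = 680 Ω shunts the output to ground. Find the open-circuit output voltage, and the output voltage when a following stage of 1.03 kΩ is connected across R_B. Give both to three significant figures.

Open-circuit: V = 16.0 × 680/(100 + 680) = 13.9 V.
With the load, R_B becomes R_B‖R_L = 409.6 Ω, so V = 16.0 × 409.6/509.6 = 12.9 V.

Unloaded: 13.9 V; loaded: 12.9 V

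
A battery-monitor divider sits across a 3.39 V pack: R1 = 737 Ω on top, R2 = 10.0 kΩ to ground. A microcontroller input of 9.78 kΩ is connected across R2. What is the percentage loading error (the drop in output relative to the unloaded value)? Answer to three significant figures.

6.56 %

The divider's output (Thévenin) resistance is R1‖R2 = 686.4 Ω.
Fractional drop under load = R_th/(R_th + R_L) = 686.4 / (686.4 + 9780) = 0.06558.
So the output falls by 6.56 %.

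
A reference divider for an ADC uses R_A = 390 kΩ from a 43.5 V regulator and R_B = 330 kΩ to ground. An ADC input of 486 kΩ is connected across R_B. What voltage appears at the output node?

V_out ≈ 14.6 V

The load sits in parallel with R_B: R_B‖R_L = (330 × 486) / (330 + 486) = 196.5 kΩ.
V_out = 43.5 × 196.5 / (390 + 196.5) = 43.5 × 196.5/586.5 = 14.6 V.
(Unloaded it would have been 19.9 V.)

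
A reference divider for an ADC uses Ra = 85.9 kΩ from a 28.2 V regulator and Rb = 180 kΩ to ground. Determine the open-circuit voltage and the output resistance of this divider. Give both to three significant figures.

V_th is the open-circuit tap voltage: 28.2 × 180/(85.9 + 180) = 19.1 V.
With the supply zeroed, Ra and Rb appear in parallel from the tap: R_th = Ra‖Rb = (85.9 × 180)/265.9 = 58.1 kΩ.

V_th = 19.1 V, R_th = 58.1 kΩ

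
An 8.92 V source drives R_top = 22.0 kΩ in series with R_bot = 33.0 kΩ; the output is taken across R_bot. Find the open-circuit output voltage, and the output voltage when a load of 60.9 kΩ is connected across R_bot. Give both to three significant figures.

Unloaded: 5.35 V; loaded: 4.40 V

Open-circuit: V = 8.92 × 33.0/(22.0 + 33.0) = 5.35 V.
With the load, R_bot becomes R_bot‖R_L = 21.40 kΩ, so V = 8.92 × 21.40/43.40 = 4.40 V.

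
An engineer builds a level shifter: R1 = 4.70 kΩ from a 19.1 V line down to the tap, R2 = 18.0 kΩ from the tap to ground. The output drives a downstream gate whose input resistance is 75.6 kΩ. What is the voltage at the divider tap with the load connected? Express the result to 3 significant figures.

V_out ≈ 14.4 V

The load sits in parallel with R2: R2‖R_L = (18.0 × 75.6) / (18.0 + 75.6) = 14.54 kΩ.
V_out = 19.1 × 14.54 / (4.70 + 14.54) = 19.1 × 14.54/19.24 = 14.4 V.
(Unloaded it would have been 15.1 V.)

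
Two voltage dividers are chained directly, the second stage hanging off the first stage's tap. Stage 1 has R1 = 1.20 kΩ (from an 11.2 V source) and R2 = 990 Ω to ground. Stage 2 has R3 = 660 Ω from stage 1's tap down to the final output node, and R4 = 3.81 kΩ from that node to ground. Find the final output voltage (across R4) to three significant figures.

Stage 2 presents R3+R4 = 4470 Ω as a load on stage 1's tap.
Stage 1's lower leg becomes R2‖(R3+R4) = 810.5 Ω, so V_mid = 11.2 × 810.5/2010 = 4.515 V.
Stage 2 is itself unloaded: V_out = V_mid × R4/(R3+R4) = 4.515 × 3810/4470 = 3.85 V.

V_out ≈ 3.85 V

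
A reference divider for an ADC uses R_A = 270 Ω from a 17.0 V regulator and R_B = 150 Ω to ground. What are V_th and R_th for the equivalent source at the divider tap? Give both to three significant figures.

V_th is the open-circuit tap voltage: 17.0 × 150/(270 + 150) = 6.07 V.
With the supply zeroed, R_A and R_B appear in parallel from the tap: R_th = R_A‖R_B = (270 × 150)/420.0 = 96.4 Ω.

V_th = 6.07 V, R_th = 96.4 Ω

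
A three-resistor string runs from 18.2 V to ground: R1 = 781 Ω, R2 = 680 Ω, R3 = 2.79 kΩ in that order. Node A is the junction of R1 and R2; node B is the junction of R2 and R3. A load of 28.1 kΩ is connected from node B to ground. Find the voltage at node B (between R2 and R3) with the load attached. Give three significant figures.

V ≈ 11.6 V

At node B, R3 is in parallel with the load: R3‖R_L = 2538 Ω.
Below node A the resistance is R2 + (R3‖R_L) = 3218 Ω, so V_A = 18.2 × 3218/3999 = 14.65 V.
Then V_B = V_A × (R3‖R_L)/(R2 + R3‖R_L) = 14.65 × 2538/3218 = 11.6 V.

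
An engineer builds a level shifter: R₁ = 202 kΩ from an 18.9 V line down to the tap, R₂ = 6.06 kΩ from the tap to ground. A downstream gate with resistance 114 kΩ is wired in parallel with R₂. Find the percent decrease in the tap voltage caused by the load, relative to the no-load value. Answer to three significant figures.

4.91 %

The divider's output (Thévenin) resistance is R₁‖R₂ = 5.883 kΩ.
Fractional drop under load = R_th/(R_th + R_L) = 5.883 / (5.883 + 114) = 0.04908.
So the output falls by 4.91 %.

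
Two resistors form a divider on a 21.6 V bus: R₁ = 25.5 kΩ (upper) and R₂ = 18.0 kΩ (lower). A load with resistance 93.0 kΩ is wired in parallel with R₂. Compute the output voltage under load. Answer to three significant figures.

V_out ≈ 8.03 V

The load sits in parallel with R₂: R₂‖R_L = (18.0 × 93.0) / (18.0 + 93.0) = 15.08 kΩ.
V_out = 21.6 × 15.08 / (25.5 + 15.08) = 21.6 × 15.08/40.58 = 8.03 V.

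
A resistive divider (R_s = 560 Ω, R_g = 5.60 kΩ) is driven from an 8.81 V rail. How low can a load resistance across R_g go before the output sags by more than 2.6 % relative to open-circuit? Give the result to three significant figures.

Output resistance R_th = R_s‖R_g = (560 × 5600)/6160 = 509.1 Ω.
The fractional drop is R_th/(R_th + R_L); requiring this ≤ 0.0260 gives R_L ≥ R_th(1/0.0260 − 1) = 509.1 × 37.46 = 19.1 kΩ.

R_L(min) ≈ 19.1 kΩ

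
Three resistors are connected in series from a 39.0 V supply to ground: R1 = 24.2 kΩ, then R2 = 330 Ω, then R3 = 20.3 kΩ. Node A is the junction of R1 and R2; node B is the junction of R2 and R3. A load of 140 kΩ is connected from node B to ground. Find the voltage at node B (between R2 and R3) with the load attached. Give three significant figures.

V ≈ 16.4 V

At node B, R3 is in parallel with the load: R3‖R_L = 17730 Ω.
Below node A the resistance is R2 + (R3‖R_L) = 18060 Ω, so V_A = 39.0 × 18060/42260 = 16.67 V.
Then V_B = V_A × (R3‖R_L)/(R2 + R3‖R_L) = 16.67 × 17730/18060 = 16.4 V.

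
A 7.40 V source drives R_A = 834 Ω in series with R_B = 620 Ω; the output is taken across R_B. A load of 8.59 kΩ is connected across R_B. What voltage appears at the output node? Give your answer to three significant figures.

The load sits in parallel with R_B: R_B‖R_L = (620 × 8590) / (620 + 8590) = 578.3 Ω.
V_out = 7.40 × 578.3 / (834 + 578.3) = 7.40 × 578.3/1412 = 3.03 V.

V_out ≈ 3.03 V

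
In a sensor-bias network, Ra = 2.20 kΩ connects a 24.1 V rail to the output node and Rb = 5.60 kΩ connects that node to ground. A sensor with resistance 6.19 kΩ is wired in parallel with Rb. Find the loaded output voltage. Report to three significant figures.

The load sits in parallel with Rb: Rb‖R_L = (5.60 × 6.19) / (5.60 + 6.19) = 2.940 kΩ.
V_out = 24.1 × 2.940 / (2.20 + 2.940) = 24.1 × 2.940/5.140 = 13.8 V.
(Unloaded it would have been 17.3 V.)

V_out ≈ 13.8 V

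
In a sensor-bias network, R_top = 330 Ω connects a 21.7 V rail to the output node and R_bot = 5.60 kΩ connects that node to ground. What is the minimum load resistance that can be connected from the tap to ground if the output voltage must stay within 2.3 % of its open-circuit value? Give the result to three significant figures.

R_L(min) ≈ 13.2 kΩ

Output resistance R_th = R_top‖R_bot = (330 × 5600)/5930 = 311.6 Ω.
The fractional drop is R_th/(R_th + R_L); requiring this ≤ 0.0230 gives R_L ≥ R_th(1/0.0230 − 1) = 311.6 × 42.48 = 13.2 kΩ.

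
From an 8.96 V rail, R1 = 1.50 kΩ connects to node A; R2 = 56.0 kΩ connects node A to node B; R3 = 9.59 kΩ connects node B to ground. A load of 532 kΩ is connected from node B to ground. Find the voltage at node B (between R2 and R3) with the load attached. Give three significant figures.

At node B, R3 is in parallel with the load: R3‖R_L = 9.420 kΩ.
Below node A the resistance is R2 + (R3‖R_L) = 65.42 kΩ, so V_A = 8.96 × 65.42/66.92 = 8.759 V.
Then V_B = V_A × (R3‖R_L)/(R2 + R3‖R_L) = 8.759 × 9.420/65.42 = 1.26 V.

V ≈ 1.26 V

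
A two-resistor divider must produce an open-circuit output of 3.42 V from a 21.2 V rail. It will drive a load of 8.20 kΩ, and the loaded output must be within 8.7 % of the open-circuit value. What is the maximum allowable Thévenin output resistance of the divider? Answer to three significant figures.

R_th ≤ 781 Ω

Loading drop = R_th/(R_th + R_L) ≤ 0.0870, so R_th ≤ R_L · ε/(1−ε) = 8.20 kΩ × 0.0870/0.9130 = 781 Ω.
(Any R1, R2 with R2/(R1+R2) = 0.161 and R1‖R2 ≤ 781 Ω will meet the spec.)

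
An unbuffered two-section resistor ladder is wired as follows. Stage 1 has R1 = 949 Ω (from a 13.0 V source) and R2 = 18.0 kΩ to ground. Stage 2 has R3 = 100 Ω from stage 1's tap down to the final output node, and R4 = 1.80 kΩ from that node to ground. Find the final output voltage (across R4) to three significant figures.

Stage 2 presents R3+R4 = 1900 Ω as a load on stage 1's tap.
Stage 1's lower leg becomes R2‖(R3+R4) = 1719 Ω, so V_mid = 13.0 × 1719/2668 = 8.375 V.
Stage 2 is itself unloaded: V_out = V_mid × R4/(R3+R4) = 8.375 × 1800/1900 = 7.93 V.

V_out ≈ 7.93 V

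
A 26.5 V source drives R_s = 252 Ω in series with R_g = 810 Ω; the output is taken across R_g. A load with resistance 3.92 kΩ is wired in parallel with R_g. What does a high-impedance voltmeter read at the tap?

The load sits in parallel with R_g: R_g‖R_L = (810 × 3920) / (810 + 3920) = 671.3 Ω.
V_out = 26.5 × 671.3 / (252 + 671.3) = 26.5 × 671.3/923.3 = 19.3 V.

V_out ≈ 19.3 V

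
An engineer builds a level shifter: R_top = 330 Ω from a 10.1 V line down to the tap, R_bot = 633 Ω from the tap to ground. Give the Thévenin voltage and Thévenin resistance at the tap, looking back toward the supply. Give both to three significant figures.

V_th is the open-circuit tap voltage: 10.1 × 633/(330 + 633) = 6.64 V.
With the supply zeroed, R_top and R_bot appear in parallel from the tap: R_th = R_top‖R_bot = (330 × 633)/963.0 = 217 Ω.

V_th = 6.64 V, R_th = 217 Ω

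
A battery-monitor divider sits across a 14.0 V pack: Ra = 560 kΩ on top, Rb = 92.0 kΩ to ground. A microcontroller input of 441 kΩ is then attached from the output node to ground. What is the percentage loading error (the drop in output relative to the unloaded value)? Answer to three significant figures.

15.2 %

Unloaded V = 14.0 × 92.0/652.0 = 1.975 V.
Loaded: Rb‖R_L = 76.12 kΩ, giving V = 14.0 × 76.12/636.1 = 1.675 V.
Drop = (1.975 − 1.675) / 1.975 = 15.2 %.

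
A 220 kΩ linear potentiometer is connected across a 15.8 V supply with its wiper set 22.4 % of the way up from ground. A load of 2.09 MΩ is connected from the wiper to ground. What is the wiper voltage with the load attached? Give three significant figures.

The wiper splits the pot into (1−α)R = 170.7 kΩ above and αR = 49.28 kΩ below.
Lower section ‖ load = 48.14 kΩ.
V_wiper = 15.8 × 48.14/(170.7 + 48.14) = 3.48 V.

V ≈ 3.48 V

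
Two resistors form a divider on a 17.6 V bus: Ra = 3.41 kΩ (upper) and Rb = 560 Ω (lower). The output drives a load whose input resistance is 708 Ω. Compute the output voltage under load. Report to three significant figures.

The load sits in parallel with Rb: Rb‖R_L = (560 × 708) / (560 + 708) = 312.7 Ω.
V_out = 17.6 × 312.7 / (3410 + 312.7) = 17.6 × 312.7/3723 = 1.48 V.

V_out ≈ 1.48 V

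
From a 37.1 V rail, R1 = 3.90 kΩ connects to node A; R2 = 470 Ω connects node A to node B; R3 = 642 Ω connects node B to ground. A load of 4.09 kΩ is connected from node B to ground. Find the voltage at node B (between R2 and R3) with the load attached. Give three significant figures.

At node B, R3 is in parallel with the load: R3‖R_L = 554.9 Ω.
Below node A the resistance is R2 + (R3‖R_L) = 1025 Ω, so V_A = 37.1 × 1025/4925 = 7.721 V.
Then V_B = V_A × (R3‖R_L)/(R2 + R3‖R_L) = 7.721 × 554.9/1025 = 4.18 V.

V ≈ 4.18 V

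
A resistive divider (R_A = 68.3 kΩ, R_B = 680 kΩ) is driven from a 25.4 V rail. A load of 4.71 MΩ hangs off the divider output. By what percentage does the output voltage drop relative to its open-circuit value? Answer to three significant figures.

1.30 %

The divider's output (Thévenin) resistance is R_A‖R_B = 62.07 kΩ.
Fractional drop under load = R_th/(R_th + R_L) = 62.07 / (62.07 + 4710) = 0.01301.
So the output falls by 1.30 %.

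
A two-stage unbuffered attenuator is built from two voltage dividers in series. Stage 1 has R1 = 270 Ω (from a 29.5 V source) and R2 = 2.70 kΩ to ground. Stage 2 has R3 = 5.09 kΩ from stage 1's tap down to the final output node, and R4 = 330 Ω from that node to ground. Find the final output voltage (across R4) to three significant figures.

V_out ≈ 1.56 V

Stage 2 presents R3+R4 = 5420 Ω as a load on stage 1's tap.
Stage 1's lower leg becomes R2‖(R3+R4) = 1802 Ω, so V_mid = 29.5 × 1802/2072 = 25.66 V.
Stage 2 is itself unloaded: V_out = V_mid × R4/(R3+R4) = 25.66 × 330/5420 = 1.56 V.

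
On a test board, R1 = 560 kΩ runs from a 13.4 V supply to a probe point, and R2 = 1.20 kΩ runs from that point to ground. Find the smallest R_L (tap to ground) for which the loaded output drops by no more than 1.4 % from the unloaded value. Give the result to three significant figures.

Output resistance R_th = R1‖R2 = (560 × 1.20)/561.2 = 1.197 kΩ.
The fractional drop is R_th/(R_th + R_L); requiring this ≤ 0.0140 gives R_L ≥ R_th(1/0.0140 − 1) = 1.197 × 70.43 = 84.3 kΩ.

R_L(min) ≈ 84.3 kΩ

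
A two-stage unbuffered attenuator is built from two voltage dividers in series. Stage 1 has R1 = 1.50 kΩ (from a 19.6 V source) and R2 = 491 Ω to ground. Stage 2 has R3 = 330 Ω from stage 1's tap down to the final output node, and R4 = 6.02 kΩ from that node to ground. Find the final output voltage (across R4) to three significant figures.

Stage 2 presents R3+R4 = 6350 Ω as a load on stage 1's tap.
Stage 1's lower leg becomes R2‖(R3+R4) = 455.8 Ω, so V_mid = 19.6 × 455.8/1956 = 4.567 V.
Stage 2 is itself unloaded: V_out = V_mid × R4/(R3+R4) = 4.567 × 6020/6350 = 4.33 V.

V_out ≈ 4.33 V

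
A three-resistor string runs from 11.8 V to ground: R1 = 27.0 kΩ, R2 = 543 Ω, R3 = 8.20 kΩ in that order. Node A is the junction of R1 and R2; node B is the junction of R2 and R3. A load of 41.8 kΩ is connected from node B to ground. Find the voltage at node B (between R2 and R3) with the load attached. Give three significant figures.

At node B, R3 is in parallel with the load: R3‖R_L = 6855 Ω.
Below node A the resistance is R2 + (R3‖R_L) = 7398 Ω, so V_A = 11.8 × 7398/34400 = 2.538 V.
Then V_B = V_A × (R3‖R_L)/(R2 + R3‖R_L) = 2.538 × 6855/7398 = 2.35 V.

V ≈ 2.35 V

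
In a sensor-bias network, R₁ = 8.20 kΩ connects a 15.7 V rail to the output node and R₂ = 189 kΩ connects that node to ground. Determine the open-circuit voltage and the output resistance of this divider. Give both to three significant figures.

V_th = 15.0 V, R_th = 7.86 kΩ

V_th is the open-circuit tap voltage: 15.7 × 189/(8.20 + 189) = 15.0 V.
With the supply zeroed, R₁ and R₂ appear in parallel from the tap: R_th = R₁‖R₂ = (8.20 × 189)/197.2 = 7.86 kΩ.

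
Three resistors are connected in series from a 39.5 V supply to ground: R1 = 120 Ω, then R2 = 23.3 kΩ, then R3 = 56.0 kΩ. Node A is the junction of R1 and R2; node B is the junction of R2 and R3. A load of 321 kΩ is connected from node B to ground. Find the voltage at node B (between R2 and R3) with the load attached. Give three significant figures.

V ≈ 26.5 V

At node B, R3 is in parallel with the load: R3‖R_L = 47680 Ω.
Below node A the resistance is R2 + (R3‖R_L) = 70980 Ω, so V_A = 39.5 × 70980/71100 = 39.43 V.
Then V_B = V_A × (R3‖R_L)/(R2 + R3‖R_L) = 39.43 × 47680/70980 = 26.5 V.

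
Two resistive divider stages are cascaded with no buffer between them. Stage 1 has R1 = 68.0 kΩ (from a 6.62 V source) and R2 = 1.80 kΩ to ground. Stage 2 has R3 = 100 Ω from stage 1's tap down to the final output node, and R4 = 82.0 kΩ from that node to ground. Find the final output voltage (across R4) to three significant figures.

Stage 2 presents R3+R4 = 82100 Ω as a load on stage 1's tap.
Stage 1's lower leg becomes R2‖(R3+R4) = 1761 Ω, so V_mid = 6.62 × 1761/69760 = 0.1671 V.
Stage 2 is itself unloaded: V_out = V_mid × R4/(R3+R4) = 0.1671 × 82000/82100 = 0.167 V.

V_out ≈ 0.167 V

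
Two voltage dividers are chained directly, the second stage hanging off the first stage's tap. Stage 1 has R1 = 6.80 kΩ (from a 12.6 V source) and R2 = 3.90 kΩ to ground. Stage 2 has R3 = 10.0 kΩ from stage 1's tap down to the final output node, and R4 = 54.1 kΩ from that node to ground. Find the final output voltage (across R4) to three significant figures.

V_out ≈ 3.73 V

Stage 2 presents R3+R4 = 64.10 kΩ as a load on stage 1's tap.
Stage 1's lower leg becomes R2‖(R3+R4) = 3.676 kΩ, so V_mid = 12.6 × 3.676/10.48 = 4.422 V.
Stage 2 is itself unloaded: V_out = V_mid × R4/(R3+R4) = 4.422 × 54.1/64.10 = 3.73 V.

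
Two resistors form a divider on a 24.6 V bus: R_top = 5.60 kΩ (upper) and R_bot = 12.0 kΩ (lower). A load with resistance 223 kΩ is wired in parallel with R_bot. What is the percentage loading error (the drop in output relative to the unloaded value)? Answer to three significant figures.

The divider's output (Thévenin) resistance is R_top‖R_bot = 3.818 kΩ.
Fractional drop under load = R_th/(R_th + R_L) = 3.818 / (3.818 + 223) = 0.01683.
So the output falls by 1.68 %.

1.68 %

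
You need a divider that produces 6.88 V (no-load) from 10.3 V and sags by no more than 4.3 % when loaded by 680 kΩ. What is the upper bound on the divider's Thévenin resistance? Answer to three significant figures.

R_th ≤ 30.6 kΩ

Loading drop = R_th/(R_th + R_L) ≤ 0.0430, so R_th ≤ R_L · ε/(1−ε) = 680 kΩ × 0.0430/0.9570 = 30.6 kΩ.
(Any R1, R2 with R2/(R1+R2) = 0.668 and R1‖R2 ≤ 30.6 kΩ will meet the spec.)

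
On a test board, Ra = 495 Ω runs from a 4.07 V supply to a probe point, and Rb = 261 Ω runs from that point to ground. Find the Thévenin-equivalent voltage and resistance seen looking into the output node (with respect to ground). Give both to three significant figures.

V_th = 1.41 V, R_th = 171 Ω

V_th is the open-circuit tap voltage: 4.07 × 261/(495 + 261) = 1.41 V.
With the supply zeroed, Ra and Rb appear in parallel from the tap: R_th = Ra‖Rb = (495 × 261)/756.0 = 171 Ω.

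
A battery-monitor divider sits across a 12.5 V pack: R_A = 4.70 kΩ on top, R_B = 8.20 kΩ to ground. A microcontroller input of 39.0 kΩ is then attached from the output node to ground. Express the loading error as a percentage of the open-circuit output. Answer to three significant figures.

7.12 %

The divider's output (Thévenin) resistance is R_A‖R_B = 2.988 kΩ.
Fractional drop under load = R_th/(R_th + R_L) = 2.988 / (2.988 + 39.0) = 0.07115.
So the output falls by 7.12 %.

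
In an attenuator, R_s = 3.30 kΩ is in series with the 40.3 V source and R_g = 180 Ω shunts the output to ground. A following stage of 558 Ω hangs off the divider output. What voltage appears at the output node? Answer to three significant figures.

The load sits in parallel with R_g: R_g‖R_L = (180 × 558) / (180 + 558) = 136.1 Ω.
V_out = 40.3 × 136.1 / (3300 + 136.1) = 40.3 × 136.1/3436 = 1.60 V.
(Unloaded it would have been 2.08 V.)

V_out ≈ 1.60 V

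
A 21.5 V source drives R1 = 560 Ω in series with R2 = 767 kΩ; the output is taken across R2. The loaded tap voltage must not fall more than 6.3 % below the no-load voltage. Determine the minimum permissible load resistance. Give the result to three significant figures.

Output resistance R_th = R1‖R2 = (560 × 767000)/767600 = 559.6 Ω.
The fractional drop is R_th/(R_th + R_L); requiring this ≤ 0.0630 gives R_L ≥ R_th(1/0.0630 − 1) = 559.6 × 14.87 = 8.32 kΩ.

R_L(min) ≈ 8.32 kΩ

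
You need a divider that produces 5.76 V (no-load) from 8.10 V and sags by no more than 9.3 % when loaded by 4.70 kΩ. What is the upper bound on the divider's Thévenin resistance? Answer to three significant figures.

Loading drop = R_th/(R_th + R_L) ≤ 0.0930, so R_th ≤ R_L · ε/(1−ε) = 4.70 kΩ × 0.0930/0.9070 = 482 Ω.

R_th ≤ 482 Ω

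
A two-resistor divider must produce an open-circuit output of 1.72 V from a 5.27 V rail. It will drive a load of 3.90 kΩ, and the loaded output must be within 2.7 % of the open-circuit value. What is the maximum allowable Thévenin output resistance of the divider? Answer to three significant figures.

R_th ≤ 108 Ω

Loading drop = R_th/(R_th + R_L) ≤ 0.0270, so R_th ≤ R_L · ε/(1−ε) = 3.90 kΩ × 0.0270/0.9730 = 108 Ω.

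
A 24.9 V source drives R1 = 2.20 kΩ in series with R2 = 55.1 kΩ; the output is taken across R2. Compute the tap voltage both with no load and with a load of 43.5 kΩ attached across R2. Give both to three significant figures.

Unloaded: 23.9 V; loaded: 22.8 V

Open-circuit: V = 24.9 × 55.1/(2.20 + 55.1) = 23.9 V.
With the load, R2 becomes R2‖R_L = 24.31 kΩ, so V = 24.9 × 24.31/26.51 = 22.8 V.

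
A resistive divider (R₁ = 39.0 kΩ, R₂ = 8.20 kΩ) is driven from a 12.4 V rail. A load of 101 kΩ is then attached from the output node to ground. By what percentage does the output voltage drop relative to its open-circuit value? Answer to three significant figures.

The divider's output (Thévenin) resistance is R₁‖R₂ = 6.775 kΩ.
Fractional drop under load = R_th/(R_th + R_L) = 6.775 / (6.775 + 101) = 0.06287.
So the output falls by 6.29 %.

6.29 %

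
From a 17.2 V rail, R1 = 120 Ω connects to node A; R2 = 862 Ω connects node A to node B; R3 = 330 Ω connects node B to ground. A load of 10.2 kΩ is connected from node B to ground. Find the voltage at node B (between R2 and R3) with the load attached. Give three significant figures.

V ≈ 4.22 V

At node B, R3 is in parallel with the load: R3‖R_L = 319.7 Ω.
Below node A the resistance is R2 + (R3‖R_L) = 1182 Ω, so V_A = 17.2 × 1182/1302 = 15.61 V.
Then V_B = V_A × (R3‖R_L)/(R2 + R3‖R_L) = 15.61 × 319.7/1182 = 4.22 V.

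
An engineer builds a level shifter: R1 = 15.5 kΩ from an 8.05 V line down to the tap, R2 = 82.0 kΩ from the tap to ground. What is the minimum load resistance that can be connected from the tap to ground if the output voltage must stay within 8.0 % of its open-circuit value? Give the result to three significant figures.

R_L(min) ≈ 150 kΩ

Output resistance R_th = R1‖R2 = (15.5 × 82.0)/97.50 = 13.04 kΩ.
The fractional drop is R_th/(R_th + R_L); requiring this ≤ 0.0800 gives R_L ≥ R_th(1/0.0800 − 1) = 13.04 × 11.50 = 150 kΩ.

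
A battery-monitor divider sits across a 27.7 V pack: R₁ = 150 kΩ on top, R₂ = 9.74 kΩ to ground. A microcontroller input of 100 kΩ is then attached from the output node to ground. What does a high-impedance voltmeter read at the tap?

V_out ≈ 1.55 V

The load sits in parallel with R₂: R₂‖R_L = (9.74 × 100) / (9.74 + 100) = 8.876 kΩ.
V_out = 27.7 × 8.876 / (150 + 8.876) = 27.7 × 8.876/158.9 = 1.55 V.
(Unloaded it would have been 1.69 V.)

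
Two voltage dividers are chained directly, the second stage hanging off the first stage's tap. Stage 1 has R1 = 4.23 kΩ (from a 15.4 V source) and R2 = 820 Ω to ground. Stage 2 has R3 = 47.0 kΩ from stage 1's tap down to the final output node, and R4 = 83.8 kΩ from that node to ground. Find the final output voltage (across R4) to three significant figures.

Stage 2 presents R3+R4 = 130800 Ω as a load on stage 1's tap.
Stage 1's lower leg becomes R2‖(R3+R4) = 814.9 Ω, so V_mid = 15.4 × 814.9/5045 = 2.488 V.
Stage 2 is itself unloaded: V_out = V_mid × R4/(R3+R4) = 2.488 × 83800/130800 = 1.59 V.

V_out ≈ 1.59 V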